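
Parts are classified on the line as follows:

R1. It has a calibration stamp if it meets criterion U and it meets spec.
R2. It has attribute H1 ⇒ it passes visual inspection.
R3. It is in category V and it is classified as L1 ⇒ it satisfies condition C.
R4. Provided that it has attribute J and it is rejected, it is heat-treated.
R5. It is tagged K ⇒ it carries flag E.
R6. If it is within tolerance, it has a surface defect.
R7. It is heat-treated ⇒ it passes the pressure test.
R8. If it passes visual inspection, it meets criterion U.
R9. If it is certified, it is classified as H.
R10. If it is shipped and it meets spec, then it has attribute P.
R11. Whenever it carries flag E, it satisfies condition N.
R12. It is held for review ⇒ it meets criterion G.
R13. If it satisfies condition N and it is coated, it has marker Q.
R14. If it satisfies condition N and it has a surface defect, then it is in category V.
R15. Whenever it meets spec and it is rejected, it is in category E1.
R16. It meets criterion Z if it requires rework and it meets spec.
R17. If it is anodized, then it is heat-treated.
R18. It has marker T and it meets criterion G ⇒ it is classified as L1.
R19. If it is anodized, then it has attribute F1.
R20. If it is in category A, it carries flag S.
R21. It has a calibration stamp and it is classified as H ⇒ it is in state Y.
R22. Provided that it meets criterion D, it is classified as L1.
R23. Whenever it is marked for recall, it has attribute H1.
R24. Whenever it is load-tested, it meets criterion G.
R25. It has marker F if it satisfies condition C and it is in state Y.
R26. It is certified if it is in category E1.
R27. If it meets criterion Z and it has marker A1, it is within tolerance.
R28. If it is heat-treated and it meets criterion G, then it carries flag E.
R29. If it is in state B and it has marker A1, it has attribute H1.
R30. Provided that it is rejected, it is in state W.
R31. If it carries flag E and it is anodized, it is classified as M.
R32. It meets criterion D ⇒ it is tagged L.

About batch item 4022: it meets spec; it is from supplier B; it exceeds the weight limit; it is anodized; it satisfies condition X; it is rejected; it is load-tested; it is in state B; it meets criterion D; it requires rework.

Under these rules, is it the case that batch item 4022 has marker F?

No

Forward chaining from the given facts derives: is in category E1, meets criterion Z, is heat-treated, has attribute F1, is classified as L1, meets criterion G, is certified, carries flag E, is in state W, is classified as M, is tagged L, passes the pressure test, is classified as H, satisfies condition N.
The only rule concluding "it has marker F" is R25, which needs "it satisfies condition C"; that is never established.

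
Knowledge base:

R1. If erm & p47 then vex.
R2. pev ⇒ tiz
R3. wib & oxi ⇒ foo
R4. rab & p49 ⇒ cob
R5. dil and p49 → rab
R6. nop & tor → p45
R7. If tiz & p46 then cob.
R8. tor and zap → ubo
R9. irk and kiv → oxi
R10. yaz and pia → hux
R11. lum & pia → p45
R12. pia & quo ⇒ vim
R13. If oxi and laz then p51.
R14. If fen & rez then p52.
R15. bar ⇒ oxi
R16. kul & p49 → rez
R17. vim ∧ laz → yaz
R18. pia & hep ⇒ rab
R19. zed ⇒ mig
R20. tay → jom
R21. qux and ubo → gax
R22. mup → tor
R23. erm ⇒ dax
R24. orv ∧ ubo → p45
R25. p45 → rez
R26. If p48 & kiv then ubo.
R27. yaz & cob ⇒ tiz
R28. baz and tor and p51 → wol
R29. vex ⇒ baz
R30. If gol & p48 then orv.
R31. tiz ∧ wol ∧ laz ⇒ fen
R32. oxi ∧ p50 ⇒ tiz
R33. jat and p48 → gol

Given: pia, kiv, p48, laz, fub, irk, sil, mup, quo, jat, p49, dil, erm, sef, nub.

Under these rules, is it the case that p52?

No

Forward chaining from the given facts derives: rab, oxi, vim, p51, yaz, tor, dax, ubo, gol, cob, hux, tiz, orv, p45, rez.
The only rule concluding p52 is R14, which needs fen; that is never established.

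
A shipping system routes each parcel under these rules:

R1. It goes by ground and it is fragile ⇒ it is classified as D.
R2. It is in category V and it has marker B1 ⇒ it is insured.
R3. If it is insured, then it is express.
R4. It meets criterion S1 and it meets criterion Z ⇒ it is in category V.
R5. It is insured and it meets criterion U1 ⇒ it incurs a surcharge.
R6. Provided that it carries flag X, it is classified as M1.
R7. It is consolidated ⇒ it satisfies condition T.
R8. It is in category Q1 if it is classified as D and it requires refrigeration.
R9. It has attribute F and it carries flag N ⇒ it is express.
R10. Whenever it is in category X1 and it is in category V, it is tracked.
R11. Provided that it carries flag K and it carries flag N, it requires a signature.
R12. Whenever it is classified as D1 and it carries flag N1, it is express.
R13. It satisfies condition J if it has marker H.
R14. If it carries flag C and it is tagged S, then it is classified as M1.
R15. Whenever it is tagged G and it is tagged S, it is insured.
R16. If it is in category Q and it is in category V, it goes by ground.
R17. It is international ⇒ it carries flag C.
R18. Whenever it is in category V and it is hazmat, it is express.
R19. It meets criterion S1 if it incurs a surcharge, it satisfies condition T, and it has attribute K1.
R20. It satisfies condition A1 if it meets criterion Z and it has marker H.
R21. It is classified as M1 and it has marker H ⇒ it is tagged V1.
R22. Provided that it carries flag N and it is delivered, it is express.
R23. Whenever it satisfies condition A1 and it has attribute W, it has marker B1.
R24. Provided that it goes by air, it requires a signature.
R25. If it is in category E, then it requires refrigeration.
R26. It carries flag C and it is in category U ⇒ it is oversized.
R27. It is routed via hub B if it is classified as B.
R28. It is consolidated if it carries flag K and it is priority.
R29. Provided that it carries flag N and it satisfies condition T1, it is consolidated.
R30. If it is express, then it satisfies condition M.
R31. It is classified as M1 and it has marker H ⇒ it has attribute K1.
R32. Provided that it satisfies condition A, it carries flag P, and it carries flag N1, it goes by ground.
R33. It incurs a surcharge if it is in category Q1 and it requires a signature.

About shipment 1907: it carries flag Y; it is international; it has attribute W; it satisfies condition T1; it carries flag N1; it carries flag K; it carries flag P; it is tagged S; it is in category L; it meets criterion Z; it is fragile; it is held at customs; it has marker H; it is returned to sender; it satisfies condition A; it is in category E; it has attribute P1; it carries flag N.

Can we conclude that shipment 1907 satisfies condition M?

By R11 (it carries flag K, it carries flag N): it requires a signature.
By R17 (it is international): it carries flag C.
By R20 (it meets criterion Z, it has marker H): it satisfies condition A1.
By R23 (it satisfies condition A1, it has attribute W): it has marker B1.
By R25 (it is in category E): it requires refrigeration.
By R29 (it carries flag N, it satisfies condition T1): it is consolidated.
By R32 (it satisfies condition A, it carries flag P, it carries flag N1): it goes by ground.
By R1 (it goes by ground, it is fragile): it is classified as D.
By R7 (it is consolidated): it satisfies condition T.
By R8 (it is classified as D, it requires refrigeration): it is in category Q1.
By R14 (it carries flag C, it is tagged S): it is classified as M1.
By R31 (it is classified as M1, it has marker H): it has attribute K1.
By R33 (it is in category Q1, it requires a signature): it incurs a surcharge.
By R19 (it incurs a surcharge, it satisfies condition T, it has attribute K1): it meets criterion S1.
By R4 (it meets criterion S1, it meets criterion Z): it is in category V.
By R2 (it is in category V, it has marker B1): it is insured.
By R3 (it is insured): it is express.
By R30 (it is express): it satisfies condition M.

Yes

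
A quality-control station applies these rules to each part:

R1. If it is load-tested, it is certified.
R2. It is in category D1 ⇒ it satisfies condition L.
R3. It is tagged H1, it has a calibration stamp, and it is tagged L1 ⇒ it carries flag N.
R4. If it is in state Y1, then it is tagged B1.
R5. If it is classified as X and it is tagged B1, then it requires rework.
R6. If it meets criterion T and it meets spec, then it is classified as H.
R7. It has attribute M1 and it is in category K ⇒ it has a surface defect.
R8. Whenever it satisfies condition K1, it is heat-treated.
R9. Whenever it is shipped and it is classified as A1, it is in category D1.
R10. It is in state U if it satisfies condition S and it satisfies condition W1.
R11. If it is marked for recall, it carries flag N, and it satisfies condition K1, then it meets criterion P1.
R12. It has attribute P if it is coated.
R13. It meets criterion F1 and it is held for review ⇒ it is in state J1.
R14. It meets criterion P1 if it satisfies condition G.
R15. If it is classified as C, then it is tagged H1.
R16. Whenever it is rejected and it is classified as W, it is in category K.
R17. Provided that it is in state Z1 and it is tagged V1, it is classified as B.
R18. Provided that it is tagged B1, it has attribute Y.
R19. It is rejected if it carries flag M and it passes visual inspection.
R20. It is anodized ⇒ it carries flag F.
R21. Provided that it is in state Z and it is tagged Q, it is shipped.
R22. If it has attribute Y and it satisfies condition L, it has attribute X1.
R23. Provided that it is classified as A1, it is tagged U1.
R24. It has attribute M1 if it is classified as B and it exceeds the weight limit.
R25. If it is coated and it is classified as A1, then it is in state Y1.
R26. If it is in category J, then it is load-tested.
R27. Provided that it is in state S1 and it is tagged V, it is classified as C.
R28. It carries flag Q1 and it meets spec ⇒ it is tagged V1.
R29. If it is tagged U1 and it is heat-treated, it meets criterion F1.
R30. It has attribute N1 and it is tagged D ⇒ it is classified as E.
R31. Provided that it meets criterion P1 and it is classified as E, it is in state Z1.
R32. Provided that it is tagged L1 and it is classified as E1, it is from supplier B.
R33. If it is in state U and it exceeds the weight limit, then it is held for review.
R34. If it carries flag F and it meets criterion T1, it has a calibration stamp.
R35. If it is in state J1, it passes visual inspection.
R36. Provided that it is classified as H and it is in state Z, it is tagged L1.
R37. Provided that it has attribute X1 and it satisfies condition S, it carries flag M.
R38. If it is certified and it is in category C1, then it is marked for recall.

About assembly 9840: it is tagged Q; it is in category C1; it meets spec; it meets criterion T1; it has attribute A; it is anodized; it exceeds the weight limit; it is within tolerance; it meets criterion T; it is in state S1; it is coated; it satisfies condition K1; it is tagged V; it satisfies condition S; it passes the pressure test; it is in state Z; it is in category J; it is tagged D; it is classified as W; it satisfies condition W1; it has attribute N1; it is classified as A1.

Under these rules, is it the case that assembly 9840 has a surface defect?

No

Forward chaining from the given facts derives: is classified as H, is heat-treated, is in state U, has attribute P, carries flag F, is shipped, is tagged U1, is in state Y1, is load-tested, is classified as C, meets criterion F1, is classified as E, is held for review, has a calibration stamp, is tagged L1, is certified, is tagged B1, is in category D1, is in state J1, is tagged H1, has attribute Y, passes visual inspection, is marked for recall, satisfies condition L, carries flag N, meets criterion P1, has attribute X1, is in state Z1, carries flag M, is rejected, is in category K.
The only rule concluding "it has a surface defect" is R7, which needs "it has attribute M1"; that is never established.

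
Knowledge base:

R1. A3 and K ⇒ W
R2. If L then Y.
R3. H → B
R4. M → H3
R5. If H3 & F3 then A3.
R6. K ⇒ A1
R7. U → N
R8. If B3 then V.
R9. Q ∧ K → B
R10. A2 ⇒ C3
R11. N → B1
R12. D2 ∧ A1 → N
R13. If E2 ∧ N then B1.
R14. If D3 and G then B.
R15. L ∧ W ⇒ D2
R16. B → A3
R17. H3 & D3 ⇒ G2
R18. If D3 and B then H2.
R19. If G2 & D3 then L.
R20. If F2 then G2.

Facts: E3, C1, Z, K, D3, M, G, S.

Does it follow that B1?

Yes

H3  (by R4: M)
A1  (by R6: K)
B  (by R14: D3, G)
A3  (by R16: B)
G2  (by R17: H3, D3)
L  (by R19: G2, D3)
W  (by R1: A3, K)
D2  (by R15: L, W)
N  (by R12: D2, A1)
B1  (by R11: N)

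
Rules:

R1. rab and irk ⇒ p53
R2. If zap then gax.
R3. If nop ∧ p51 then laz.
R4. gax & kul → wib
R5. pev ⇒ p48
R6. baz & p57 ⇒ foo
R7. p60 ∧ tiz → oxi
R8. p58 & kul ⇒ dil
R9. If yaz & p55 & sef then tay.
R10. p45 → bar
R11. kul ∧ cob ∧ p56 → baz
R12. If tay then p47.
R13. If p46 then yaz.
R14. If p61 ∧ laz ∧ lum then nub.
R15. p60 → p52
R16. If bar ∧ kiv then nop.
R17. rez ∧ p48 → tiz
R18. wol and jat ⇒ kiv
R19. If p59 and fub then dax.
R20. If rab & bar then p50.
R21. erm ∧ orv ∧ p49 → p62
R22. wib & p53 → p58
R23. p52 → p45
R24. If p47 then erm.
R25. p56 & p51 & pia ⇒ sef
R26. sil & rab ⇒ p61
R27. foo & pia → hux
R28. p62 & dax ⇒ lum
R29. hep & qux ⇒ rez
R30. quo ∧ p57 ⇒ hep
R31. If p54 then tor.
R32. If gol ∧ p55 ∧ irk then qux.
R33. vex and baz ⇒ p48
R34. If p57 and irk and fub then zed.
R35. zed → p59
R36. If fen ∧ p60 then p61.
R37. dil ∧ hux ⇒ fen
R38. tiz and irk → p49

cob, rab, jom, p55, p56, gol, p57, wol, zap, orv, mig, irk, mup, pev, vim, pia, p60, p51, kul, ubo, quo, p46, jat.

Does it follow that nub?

Forward chaining from the given facts derives: p53, gax, wib, p48, baz, yaz, p52, kiv, p58, p45, sef, hep, qux, foo, dil, tay, bar, p47, nop, p50, erm, hux, rez, fen, laz, tiz, p61, p49, oxi, p62.
The only rule concluding nub is R14, which needs lum; that is never established.

No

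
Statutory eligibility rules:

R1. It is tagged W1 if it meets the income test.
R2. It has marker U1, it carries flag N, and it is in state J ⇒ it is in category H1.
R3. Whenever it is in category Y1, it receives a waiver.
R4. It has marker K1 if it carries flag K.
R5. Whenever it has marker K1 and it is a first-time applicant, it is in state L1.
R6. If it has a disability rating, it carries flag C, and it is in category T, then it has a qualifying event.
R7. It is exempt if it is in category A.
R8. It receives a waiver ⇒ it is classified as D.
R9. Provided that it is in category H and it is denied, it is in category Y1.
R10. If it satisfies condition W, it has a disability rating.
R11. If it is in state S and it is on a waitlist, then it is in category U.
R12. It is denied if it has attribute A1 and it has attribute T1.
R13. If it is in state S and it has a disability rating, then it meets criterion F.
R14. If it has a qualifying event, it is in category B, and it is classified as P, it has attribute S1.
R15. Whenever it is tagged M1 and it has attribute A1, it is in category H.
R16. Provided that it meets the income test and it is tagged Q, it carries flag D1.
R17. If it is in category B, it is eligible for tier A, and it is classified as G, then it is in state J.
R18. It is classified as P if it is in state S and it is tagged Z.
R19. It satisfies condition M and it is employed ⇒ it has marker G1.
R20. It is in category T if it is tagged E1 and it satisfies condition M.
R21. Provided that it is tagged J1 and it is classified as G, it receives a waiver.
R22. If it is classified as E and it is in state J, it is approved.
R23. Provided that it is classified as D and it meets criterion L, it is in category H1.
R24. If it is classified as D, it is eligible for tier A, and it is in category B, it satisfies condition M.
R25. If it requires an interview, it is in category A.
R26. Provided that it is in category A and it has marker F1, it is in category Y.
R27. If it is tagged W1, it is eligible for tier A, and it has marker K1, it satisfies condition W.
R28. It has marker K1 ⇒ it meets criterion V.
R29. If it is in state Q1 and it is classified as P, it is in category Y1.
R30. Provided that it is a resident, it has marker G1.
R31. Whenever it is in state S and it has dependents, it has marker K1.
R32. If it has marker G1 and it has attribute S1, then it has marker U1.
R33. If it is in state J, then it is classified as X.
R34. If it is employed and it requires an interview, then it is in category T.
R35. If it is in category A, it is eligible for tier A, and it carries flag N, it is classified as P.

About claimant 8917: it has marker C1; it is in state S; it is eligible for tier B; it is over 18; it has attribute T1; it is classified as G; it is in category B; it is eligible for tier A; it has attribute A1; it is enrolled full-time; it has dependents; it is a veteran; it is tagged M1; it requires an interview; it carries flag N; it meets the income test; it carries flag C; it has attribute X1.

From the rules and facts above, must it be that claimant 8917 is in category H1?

No

Forward chaining from the given facts derives: is tagged W1, is denied, is in category H, is in state J, is in category A, has marker K1, is classified as X, is classified as P, is exempt, is in category Y1, satisfies condition W, meets criterion V, receives a waiver, is classified as D, has a disability rating, meets criterion F, satisfies condition M.
Rules concluding "it is in category H1": R2 needs "it has marker U1"; R23 needs "it meets criterion L" — none of these are established.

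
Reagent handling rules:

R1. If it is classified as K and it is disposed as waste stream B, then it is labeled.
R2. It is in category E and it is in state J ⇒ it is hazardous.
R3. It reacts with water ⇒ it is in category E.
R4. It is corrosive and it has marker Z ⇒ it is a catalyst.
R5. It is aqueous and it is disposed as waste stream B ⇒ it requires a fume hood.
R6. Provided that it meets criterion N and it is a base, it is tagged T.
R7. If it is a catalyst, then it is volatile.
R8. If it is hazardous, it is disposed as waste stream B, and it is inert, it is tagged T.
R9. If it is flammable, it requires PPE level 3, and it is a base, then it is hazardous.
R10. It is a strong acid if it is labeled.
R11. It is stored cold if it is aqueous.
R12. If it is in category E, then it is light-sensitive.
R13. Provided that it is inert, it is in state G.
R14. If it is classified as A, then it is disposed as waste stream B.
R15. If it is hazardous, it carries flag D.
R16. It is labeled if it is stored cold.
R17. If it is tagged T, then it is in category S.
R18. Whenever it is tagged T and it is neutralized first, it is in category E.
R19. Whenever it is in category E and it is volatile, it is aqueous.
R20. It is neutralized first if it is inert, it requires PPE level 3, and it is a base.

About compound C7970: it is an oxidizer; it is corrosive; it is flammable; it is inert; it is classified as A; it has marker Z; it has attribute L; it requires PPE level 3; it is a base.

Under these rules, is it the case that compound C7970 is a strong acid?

By R4 (it is corrosive, it has marker Z): it is a catalyst.
By R7 (it is a catalyst): it is volatile.
By R9 (it is flammable, it requires PPE level 3, it is a base): it is hazardous.
By R14 (it is classified as A): it is disposed as waste stream B.
By R20 (it is inert, it requires PPE level 3, it is a base): it is neutralized first.
By R8 (it is hazardous, it is disposed as waste stream B, it is inert): it is tagged T.
By R18 (it is tagged T, it is neutralized first): it is in category E.
By R19 (it is in category E, it is volatile): it is aqueous.
By R11 (it is aqueous): it is stored cold.
By R16 (it is stored cold): it is labeled.
By R10 (it is labeled): it is a strong acid.

Yes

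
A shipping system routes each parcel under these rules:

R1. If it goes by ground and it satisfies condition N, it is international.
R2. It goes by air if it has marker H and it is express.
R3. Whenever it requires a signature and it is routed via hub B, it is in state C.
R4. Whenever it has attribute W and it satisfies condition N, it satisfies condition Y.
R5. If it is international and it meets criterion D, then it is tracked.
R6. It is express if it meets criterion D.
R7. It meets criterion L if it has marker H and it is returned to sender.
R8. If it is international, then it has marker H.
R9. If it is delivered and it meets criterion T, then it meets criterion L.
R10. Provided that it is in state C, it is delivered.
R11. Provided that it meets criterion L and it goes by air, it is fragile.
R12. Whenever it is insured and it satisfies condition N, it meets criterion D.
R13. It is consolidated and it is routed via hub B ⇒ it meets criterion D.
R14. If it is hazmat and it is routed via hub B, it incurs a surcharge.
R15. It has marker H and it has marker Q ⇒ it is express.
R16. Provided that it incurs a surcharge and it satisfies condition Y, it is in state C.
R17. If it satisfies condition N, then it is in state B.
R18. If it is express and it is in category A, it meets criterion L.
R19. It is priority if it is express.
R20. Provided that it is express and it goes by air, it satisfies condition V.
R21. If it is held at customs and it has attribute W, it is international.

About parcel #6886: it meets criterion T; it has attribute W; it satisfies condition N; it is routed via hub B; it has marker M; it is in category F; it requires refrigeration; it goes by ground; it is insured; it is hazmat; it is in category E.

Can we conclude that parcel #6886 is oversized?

Forward chaining from the given facts derives: is international, satisfies condition Y, has marker H, meets criterion D, incurs a surcharge, is in state C, is in state B, is tracked, is express, is delivered, is priority, goes by air, meets criterion L, is fragile, satisfies condition V.
No rule has "it is oversized" as its conclusion, and it is not among the given facts.

No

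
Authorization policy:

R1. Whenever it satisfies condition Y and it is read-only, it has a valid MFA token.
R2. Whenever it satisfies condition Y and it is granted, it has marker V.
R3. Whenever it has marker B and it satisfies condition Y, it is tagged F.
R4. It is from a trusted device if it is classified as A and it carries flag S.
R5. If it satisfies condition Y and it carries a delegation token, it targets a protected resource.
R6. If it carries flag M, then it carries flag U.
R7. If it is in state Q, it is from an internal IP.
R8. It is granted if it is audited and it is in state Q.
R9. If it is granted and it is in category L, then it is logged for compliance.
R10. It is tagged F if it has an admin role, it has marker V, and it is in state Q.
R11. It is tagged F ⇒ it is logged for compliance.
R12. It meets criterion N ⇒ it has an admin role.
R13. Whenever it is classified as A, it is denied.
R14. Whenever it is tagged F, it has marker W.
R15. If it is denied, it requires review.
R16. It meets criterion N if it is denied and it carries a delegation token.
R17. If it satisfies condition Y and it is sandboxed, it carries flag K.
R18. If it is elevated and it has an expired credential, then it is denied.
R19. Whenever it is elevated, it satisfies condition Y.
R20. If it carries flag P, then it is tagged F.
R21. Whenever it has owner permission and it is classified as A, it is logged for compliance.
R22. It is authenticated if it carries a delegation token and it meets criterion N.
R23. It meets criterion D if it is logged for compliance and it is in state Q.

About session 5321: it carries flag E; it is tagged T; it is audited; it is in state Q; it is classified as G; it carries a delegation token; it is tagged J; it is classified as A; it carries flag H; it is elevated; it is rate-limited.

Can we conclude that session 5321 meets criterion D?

By R8 (it is audited, it is in state Q): it is granted.
By R13 (it is classified as A): it is denied.
By R16 (it is denied, it carries a delegation token): it meets criterion N.
By R19 (it is elevated): it satisfies condition Y.
By R2 (it satisfies condition Y, it is granted): it has marker V.
By R12 (it meets criterion N): it has an admin role.
By R10 (it has an admin role, it has marker V, it is in state Q): it is tagged F.
By R11 (it is tagged F): it is logged for compliance.
By R23 (it is logged for compliance, it is in state Q): it meets criterion D.

Yes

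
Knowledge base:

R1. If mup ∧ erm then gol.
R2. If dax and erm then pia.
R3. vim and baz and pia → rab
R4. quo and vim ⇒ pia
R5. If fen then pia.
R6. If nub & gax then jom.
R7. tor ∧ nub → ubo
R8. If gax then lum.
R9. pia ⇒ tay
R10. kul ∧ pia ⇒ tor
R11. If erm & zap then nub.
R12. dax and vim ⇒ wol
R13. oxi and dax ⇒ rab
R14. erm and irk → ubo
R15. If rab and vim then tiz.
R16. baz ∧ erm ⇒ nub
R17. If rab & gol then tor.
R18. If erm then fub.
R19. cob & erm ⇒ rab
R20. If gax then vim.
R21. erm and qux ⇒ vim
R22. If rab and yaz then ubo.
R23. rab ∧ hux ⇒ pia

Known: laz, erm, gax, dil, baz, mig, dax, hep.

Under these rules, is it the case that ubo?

No

Forward chaining from the given facts derives: pia, lum, tay, nub, fub, vim, rab, jom, wol, tiz.
Rules concluding ubo: R7 needs tor; R14 needs irk; R22 needs yaz — none of these are established.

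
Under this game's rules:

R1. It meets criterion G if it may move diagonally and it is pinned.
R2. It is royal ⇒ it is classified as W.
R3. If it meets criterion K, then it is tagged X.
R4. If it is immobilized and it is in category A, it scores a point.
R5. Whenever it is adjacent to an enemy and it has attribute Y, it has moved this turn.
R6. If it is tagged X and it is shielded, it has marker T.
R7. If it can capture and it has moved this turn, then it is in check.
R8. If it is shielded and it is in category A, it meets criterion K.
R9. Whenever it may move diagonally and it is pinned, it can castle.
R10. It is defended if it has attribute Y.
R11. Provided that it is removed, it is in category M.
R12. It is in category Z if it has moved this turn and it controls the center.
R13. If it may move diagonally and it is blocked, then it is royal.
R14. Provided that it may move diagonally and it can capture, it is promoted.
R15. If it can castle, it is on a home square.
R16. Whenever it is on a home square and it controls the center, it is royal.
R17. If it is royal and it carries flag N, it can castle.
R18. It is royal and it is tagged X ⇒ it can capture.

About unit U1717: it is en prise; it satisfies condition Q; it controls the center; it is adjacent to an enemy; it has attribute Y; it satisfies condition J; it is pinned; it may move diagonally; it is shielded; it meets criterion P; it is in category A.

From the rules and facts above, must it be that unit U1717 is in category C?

No

Forward chaining from the given facts derives: meets criterion G, has moved this turn, meets criterion K, can castle, is defended, is in category Z, is on a home square, is royal, is classified as W, is tagged X, has marker T, can capture, is in check, is promoted.
No rule has "it is in category C" as its conclusion, and it is not among the given facts.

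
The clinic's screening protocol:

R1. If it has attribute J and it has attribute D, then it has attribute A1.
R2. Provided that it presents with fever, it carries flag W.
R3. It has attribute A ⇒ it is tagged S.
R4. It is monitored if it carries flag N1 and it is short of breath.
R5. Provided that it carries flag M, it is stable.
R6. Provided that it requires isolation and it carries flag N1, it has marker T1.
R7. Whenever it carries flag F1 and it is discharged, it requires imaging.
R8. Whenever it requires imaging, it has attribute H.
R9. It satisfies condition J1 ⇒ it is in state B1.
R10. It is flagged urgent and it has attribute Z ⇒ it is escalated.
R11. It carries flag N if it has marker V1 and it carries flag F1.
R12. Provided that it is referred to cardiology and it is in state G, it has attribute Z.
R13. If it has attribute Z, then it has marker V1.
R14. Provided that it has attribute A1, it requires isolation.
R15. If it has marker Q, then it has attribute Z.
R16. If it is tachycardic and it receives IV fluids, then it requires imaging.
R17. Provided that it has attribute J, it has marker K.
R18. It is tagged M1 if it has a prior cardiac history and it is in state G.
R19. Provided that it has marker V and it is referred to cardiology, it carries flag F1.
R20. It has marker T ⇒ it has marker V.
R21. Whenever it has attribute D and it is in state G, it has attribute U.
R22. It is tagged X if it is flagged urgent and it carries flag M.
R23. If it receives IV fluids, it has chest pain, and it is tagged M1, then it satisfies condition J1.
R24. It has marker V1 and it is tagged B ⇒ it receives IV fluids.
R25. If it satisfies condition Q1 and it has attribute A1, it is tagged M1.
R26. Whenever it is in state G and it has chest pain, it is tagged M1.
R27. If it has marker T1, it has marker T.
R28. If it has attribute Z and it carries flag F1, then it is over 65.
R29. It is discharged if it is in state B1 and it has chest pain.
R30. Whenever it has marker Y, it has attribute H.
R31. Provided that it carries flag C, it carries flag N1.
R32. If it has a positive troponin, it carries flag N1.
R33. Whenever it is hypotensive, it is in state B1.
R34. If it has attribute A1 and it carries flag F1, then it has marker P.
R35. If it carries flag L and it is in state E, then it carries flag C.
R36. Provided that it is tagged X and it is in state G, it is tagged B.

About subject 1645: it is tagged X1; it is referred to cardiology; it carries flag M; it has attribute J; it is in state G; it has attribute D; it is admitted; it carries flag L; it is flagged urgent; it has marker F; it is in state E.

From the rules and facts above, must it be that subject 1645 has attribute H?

Forward chaining from the given facts derives: has attribute A1, is stable, has attribute Z, has marker V1, requires isolation, has marker K, has attribute U, is tagged X, carries flag C, is tagged B, is escalated, receives IV fluids, carries flag N1, has marker T1, has marker T, has marker V, carries flag F1, is over 65, has marker P, carries flag N.
Rules concluding "it has attribute H": R8 needs "it requires imaging"; R30 needs "it has marker Y" — none of these are established.

No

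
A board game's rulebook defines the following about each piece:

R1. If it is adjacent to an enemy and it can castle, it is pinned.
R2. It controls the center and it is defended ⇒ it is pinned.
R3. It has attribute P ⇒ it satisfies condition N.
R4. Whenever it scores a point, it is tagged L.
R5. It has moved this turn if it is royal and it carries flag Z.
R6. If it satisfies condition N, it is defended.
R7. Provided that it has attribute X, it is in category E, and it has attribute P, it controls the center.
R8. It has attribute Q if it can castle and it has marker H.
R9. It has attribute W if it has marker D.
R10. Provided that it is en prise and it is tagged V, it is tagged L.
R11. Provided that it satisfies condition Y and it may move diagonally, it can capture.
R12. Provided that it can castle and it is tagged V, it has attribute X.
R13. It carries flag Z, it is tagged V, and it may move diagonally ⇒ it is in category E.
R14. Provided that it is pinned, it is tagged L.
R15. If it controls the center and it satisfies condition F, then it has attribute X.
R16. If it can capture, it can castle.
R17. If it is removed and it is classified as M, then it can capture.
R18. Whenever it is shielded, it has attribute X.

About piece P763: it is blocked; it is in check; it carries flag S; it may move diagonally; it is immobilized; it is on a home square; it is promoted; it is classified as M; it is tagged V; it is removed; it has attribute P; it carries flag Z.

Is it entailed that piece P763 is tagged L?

By R3 (it has attribute P): it satisfies condition N.
By R6 (it satisfies condition N): it is defended.
By R13 (it carries flag Z, it is tagged V, it may move diagonally): it is in category E.
By R17 (it is removed, it is classified as M): it can capture.
By R16 (it can capture): it can castle.
By R12 (it can castle, it is tagged V): it has attribute X.
By R7 (it has attribute X, it is in category E, it has attribute P): it controls the center.
By R2 (it controls the center, it is defended): it is pinned.
By R14 (it is pinned): it is tagged L.

Yes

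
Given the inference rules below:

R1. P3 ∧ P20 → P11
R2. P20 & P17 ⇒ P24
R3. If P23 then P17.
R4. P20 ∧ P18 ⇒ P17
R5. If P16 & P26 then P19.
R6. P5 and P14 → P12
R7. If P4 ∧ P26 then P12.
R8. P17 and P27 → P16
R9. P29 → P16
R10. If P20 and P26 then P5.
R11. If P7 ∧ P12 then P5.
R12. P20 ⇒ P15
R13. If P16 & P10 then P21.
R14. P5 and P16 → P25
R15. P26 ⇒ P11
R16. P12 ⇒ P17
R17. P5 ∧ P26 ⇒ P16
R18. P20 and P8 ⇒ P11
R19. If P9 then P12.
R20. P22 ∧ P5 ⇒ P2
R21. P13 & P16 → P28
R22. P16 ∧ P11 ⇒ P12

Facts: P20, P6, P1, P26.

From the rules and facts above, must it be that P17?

Yes

P5  (by R10: P20, P26)
P11  (by R15: P26)
P16  (by R17: P5, P26)
P12  (by R22: P16, P11)
P17  (by R16: P12)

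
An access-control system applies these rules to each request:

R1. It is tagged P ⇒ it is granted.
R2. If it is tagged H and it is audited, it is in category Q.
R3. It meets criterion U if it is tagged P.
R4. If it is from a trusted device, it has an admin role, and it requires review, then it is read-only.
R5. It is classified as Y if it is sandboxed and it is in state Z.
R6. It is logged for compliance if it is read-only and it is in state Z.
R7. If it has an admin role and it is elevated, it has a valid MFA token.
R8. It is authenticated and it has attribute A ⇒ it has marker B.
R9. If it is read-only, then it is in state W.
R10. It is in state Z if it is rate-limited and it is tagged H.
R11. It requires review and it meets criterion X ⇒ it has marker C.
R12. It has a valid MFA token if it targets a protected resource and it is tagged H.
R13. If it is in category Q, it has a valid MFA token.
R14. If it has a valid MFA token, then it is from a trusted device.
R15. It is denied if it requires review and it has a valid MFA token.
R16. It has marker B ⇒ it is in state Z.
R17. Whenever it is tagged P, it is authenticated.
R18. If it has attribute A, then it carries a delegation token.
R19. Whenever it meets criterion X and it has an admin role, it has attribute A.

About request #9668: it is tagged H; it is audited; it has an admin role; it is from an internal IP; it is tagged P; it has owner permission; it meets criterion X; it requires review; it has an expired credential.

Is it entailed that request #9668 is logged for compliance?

By R2 (it is tagged H, it is audited): it is in category Q.
By R13 (it is in category Q): it has a valid MFA token.
By R14 (it has a valid MFA token): it is from a trusted device.
By R17 (it is tagged P): it is authenticated.
By R19 (it meets criterion X, it has an admin role): it has attribute A.
By R4 (it is from a trusted device, it has an admin role, it requires review): it is read-only.
By R8 (it is authenticated, it has attribute A): it has marker B.
By R16 (it has marker B): it is in state Z.
By R6 (it is read-only, it is in state Z): it is logged for compliance.

Yes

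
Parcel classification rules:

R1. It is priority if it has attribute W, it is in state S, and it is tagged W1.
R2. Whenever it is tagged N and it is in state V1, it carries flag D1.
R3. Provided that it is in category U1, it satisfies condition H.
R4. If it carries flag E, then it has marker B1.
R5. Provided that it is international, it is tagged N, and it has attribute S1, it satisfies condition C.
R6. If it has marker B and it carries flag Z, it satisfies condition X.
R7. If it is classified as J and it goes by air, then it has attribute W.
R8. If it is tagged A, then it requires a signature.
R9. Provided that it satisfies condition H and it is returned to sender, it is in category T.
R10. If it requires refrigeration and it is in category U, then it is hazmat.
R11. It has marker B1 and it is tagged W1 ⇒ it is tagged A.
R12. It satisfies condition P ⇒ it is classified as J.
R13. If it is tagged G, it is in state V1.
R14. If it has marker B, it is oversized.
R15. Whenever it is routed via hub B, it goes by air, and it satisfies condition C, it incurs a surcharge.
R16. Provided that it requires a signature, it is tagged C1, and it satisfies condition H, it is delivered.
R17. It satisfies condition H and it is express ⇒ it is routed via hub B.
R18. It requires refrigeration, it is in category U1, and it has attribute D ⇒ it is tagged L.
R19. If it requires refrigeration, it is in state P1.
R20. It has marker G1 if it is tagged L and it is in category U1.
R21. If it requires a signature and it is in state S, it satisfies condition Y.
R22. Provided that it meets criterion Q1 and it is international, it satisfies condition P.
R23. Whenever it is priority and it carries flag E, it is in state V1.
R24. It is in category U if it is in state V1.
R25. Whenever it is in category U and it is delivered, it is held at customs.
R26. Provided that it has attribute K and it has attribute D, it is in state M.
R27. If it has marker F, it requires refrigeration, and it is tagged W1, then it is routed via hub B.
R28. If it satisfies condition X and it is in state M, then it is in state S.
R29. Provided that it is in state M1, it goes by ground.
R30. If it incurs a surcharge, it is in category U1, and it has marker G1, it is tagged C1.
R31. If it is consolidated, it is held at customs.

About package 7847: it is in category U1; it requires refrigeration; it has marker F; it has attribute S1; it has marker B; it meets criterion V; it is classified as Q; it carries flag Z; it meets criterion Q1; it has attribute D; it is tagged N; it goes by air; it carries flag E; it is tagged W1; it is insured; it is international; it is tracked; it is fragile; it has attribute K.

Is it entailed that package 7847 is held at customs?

By R3 (it is in category U1): it satisfies condition H.
By R4 (it carries flag E): it has marker B1.
By R5 (it is international, it is tagged N, it has attribute S1): it satisfies condition C.
By R6 (it has marker B, it carries flag Z): it satisfies condition X.
By R11 (it has marker B1, it is tagged W1): it is tagged A.
By R18 (it requires refrigeration, it is in category U1, it has attribute D): it is tagged L.
By R20 (it is tagged L, it is in category U1): it has marker G1.
By R22 (it meets criterion Q1, it is international): it satisfies condition P.
By R26 (it has attribute K, it has attribute D): it is in state M.
By R27 (it has marker F, it requires refrigeration, it is tagged W1): it is routed via hub B.
By R28 (it satisfies condition X, it is in state M): it is in state S.
By R8 (it is tagged A): it requires a signature.
By R12 (it satisfies condition P): it is classified as J.
By R15 (it is routed via hub B, it goes by air, it satisfies condition C): it incurs a surcharge.
By R30 (it incurs a surcharge, it is in category U1, it has marker G1): it is tagged C1.
By R7 (it is classified as J, it goes by air): it has attribute W.
By R16 (it requires a signature, it is tagged C1, it satisfies condition H): it is delivered.
By R1 (it has attribute W, it is in state S, it is tagged W1): it is priority.
By R23 (it is priority, it carries flag E): it is in state V1.
By R24 (it is in state V1): it is in category U.
By R25 (it is in category U, it is delivered): it is held at customs.

Yes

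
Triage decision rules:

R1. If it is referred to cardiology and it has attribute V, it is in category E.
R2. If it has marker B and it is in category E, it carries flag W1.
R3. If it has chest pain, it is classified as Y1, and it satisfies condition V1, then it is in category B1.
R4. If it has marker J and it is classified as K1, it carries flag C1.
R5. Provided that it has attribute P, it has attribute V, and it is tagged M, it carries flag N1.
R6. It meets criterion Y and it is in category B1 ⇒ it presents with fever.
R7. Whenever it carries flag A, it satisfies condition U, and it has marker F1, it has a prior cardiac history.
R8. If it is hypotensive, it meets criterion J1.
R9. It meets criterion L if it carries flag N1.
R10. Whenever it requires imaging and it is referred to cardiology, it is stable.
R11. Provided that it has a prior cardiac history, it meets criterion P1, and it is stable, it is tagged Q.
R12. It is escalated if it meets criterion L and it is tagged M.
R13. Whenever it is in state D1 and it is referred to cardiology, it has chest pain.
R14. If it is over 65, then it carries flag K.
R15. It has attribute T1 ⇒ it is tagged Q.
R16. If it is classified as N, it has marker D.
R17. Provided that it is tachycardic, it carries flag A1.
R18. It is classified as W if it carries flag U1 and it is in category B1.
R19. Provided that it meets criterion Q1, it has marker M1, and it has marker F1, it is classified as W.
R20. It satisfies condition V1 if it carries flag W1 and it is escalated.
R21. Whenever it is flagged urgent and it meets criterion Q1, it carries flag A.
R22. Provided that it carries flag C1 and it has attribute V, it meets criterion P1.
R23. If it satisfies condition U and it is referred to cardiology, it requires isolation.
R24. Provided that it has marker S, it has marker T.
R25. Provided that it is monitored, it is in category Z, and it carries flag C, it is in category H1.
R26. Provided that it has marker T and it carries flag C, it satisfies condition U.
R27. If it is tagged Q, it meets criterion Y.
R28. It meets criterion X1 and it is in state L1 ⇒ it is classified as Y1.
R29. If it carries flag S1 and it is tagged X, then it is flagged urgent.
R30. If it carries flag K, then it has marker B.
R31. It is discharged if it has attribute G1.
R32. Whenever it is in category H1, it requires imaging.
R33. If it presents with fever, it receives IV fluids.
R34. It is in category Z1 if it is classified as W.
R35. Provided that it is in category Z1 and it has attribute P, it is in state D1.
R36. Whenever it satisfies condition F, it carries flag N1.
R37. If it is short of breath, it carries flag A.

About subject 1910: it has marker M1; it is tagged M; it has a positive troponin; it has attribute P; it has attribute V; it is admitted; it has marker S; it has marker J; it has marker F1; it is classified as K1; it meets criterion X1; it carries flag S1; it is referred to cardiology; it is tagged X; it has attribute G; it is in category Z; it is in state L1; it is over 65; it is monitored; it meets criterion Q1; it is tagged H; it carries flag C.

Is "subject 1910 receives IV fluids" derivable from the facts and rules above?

By R1 (it is referred to cardiology, it has attribute V): it is in category E.
By R4 (it has marker J, it is classified as K1): it carries flag C1.
By R5 (it has attribute P, it has attribute V, it is tagged M): it carries flag N1.
By R9 (it carries flag N1): it meets criterion L.
By R12 (it meets criterion L, it is tagged M): it is escalated.
By R14 (it is over 65): it carries flag K.
By R19 (it meets criterion Q1, it has marker M1, it has marker F1): it is classified as W.
By R22 (it carries flag C1, it has attribute V): it meets criterion P1.
By R24 (it has marker S): it has marker T.
By R25 (it is monitored, it is in category Z, it carries flag C): it is in category H1.
By R26 (it has marker T, it carries flag C): it satisfies condition U.
By R28 (it meets criterion X1, it is in state L1): it is classified as Y1.
By R29 (it carries flag S1, it is tagged X): it is flagged urgent.
By R30 (it carries flag K): it has marker B.
By R32 (it is in category H1): it requires imaging.
By R34 (it is classified as W): it is in category Z1.
By R35 (it is in category Z1, it has attribute P): it is in state D1.
By R2 (it has marker B, it is in category E): it carries flag W1.
By R10 (it requires imaging, it is referred to cardiology): it is stable.
By R13 (it is in state D1, it is referred to cardiology): it has chest pain.
By R20 (it carries flag W1, it is escalated): it satisfies condition V1.
By R21 (it is flagged urgent, it meets criterion Q1): it carries flag A.
By R3 (it has chest pain, it is classified as Y1, it satisfies condition V1): it is in category B1.
By R7 (it carries flag A, it satisfies condition U, it has marker F1): it has a prior cardiac history.
By R11 (it has a prior cardiac history, it meets criterion P1, it is stable): it is tagged Q.
By R27 (it is tagged Q): it meets criterion Y.
By R6 (it meets criterion Y, it is in category B1): it presents with fever.
By R33 (it presents with fever): it receives IV fluids.

Yes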